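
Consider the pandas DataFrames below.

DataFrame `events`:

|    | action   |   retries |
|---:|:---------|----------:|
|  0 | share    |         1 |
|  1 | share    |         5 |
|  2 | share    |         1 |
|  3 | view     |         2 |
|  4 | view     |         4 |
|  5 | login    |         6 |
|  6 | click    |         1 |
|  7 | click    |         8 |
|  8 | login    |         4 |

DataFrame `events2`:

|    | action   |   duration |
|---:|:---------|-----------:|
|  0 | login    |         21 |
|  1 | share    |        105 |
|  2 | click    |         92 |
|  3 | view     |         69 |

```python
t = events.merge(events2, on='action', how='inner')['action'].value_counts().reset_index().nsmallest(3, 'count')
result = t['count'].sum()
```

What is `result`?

merge on 'action' (how='inner') → 9 rows:
  action  retries  duration
0  share        1       105
1  share        5       105
2  share        1       105
3   view        2        69
4   view        4        69
5  login        6        21
6  click        1        92
7  click        8        92
8  login        4        21
value_counts of action:
action
share    3
view     2
login    2
click    2
Name: count, dtype: int64
reset_index():
  action  count
0  share      3
1   view      2
2  login      2
3  click      2
take 3 rows with smallest count:
  action  count
1   view      2
2  login      2
3  click      2
Finally, sum of column 'count' = 6.

6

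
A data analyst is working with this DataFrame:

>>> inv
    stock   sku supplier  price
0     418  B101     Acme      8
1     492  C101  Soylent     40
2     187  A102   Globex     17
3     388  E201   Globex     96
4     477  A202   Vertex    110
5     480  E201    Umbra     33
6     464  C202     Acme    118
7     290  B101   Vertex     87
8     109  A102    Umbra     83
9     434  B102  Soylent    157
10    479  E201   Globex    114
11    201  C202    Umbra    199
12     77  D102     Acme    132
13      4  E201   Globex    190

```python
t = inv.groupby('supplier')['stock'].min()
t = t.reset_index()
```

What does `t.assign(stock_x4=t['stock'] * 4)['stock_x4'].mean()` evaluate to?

731.2

group by supplier, min of stock:
supplier
Acme        77
Globex       4
Soylent    434
Umbra      109
Vertex     290
Name: stock, dtype: int64
reset_index():
  supplier  stock
0     Acme     77
1   Globex      4
2  Soylent    434
3    Umbra    109
4   Vertex    290
add column stock_x4 = t['stock'] * 4:
  supplier  stock  stock_x4
0     Acme     77       308
1   Globex      4        16
2  Soylent    434      1736
3    Umbra    109       436
4   Vertex    290      1160
mean of column 'stock_x4' → 731.2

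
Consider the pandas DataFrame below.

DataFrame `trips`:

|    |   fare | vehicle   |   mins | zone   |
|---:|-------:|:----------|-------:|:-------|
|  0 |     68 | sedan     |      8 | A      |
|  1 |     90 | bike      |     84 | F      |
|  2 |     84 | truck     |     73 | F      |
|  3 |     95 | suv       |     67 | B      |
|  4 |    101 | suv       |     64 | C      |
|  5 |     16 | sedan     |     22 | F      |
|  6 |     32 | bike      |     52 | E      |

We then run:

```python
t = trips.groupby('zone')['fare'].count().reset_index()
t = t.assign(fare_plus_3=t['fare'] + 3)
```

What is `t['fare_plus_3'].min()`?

4

group by zone, count of fare:
zone
A    1
B    1
C    1
E    1
F    3
Name: fare, dtype: int64
reset_index():
  zone  fare
0    A     1
1    B     1
2    C     1
3    E     1
4    F     3
add column fare_plus_3 = t['fare'] + 3:
  zone  fare  fare_plus_3
0    A     1            4
1    B     1            4
2    C     1            4
3    E     1            4
4    F     3            6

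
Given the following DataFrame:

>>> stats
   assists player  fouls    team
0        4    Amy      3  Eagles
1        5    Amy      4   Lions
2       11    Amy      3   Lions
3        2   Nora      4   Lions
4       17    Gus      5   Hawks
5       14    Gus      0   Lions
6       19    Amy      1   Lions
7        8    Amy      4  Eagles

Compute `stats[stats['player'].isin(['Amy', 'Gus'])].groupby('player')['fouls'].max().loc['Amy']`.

4

filter rows where player in ['Amy', 'Gus']:
   assists player  fouls    team
0        4    Amy      3  Eagles
1        5    Amy      4   Lions
2       11    Amy      3   Lions
4       17    Gus      5   Hawks
5       14    Gus      0   Lions
6       19    Amy      1   Lions
7        8    Amy      4  Eagles
group by player, max of fouls:
player
Amy    4
Gus    5
Name: fouls, dtype: int64
Reading off the value at index 'Amy', we get 4.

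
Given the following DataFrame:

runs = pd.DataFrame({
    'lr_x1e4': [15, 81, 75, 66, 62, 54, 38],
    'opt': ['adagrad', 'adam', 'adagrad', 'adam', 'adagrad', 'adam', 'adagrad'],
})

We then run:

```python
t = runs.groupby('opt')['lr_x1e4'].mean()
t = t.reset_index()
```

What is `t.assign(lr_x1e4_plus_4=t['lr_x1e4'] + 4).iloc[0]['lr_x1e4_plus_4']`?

51.5

group by opt, mean of lr_x1e4:
opt
adagrad    47.5
adam       67.0
Name: lr_x1e4, dtype: float64
reset_index():
       opt  lr_x1e4
0  adagrad     47.5
1     adam     67.0
add column lr_x1e4_plus_4 = t['lr_x1e4'] + 4:
       opt  lr_x1e4  lr_x1e4_plus_4
0  adagrad     47.5            51.5
1     adam     67.0            71.0
Reading off the value at position 0, column 'lr_x1e4_plus_4', we get 51.5.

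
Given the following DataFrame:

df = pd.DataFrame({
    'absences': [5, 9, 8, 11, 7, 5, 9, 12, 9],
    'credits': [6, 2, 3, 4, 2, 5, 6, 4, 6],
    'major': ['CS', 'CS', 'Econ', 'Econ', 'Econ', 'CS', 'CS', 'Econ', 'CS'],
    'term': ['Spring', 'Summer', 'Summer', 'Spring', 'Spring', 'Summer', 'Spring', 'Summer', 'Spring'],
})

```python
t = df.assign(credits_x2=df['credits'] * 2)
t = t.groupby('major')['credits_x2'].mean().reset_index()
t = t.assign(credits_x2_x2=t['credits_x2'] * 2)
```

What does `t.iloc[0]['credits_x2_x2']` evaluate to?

20.0

add column credits_x2 = df['credits'] * 2:
   absences  credits major    term  credits_x2
0         5        6    CS  Spring          12
1         9        2    CS  Summer           4
2         8        3  Econ  Summer           6
3        11        4  Econ  Spring           8
4         7        2  Econ  Spring           4
5         5        5    CS  Summer          10
6         9        6    CS  Spring          12
7        12        4  Econ  Summer           8
8         9        6    CS  Spring          12
group by major, mean of credits_x2:
major
CS      10.0
Econ     6.5
Name: credits_x2, dtype: float64
reset_index():
  major  credits_x2
0    CS        10.0
1  Econ         6.5
add column credits_x2_x2 = t['credits_x2'] * 2:
  major  credits_x2  credits_x2_x2
0    CS        10.0           20.0
1  Econ         6.5           13.0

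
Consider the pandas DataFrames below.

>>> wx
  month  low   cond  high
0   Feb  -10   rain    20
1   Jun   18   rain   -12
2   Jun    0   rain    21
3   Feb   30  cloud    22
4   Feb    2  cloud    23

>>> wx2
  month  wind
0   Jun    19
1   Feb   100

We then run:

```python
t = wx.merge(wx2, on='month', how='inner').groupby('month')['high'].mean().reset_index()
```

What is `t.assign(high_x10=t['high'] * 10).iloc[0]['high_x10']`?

216.666666667

merge on 'month' (how='inner') → 5 rows:
  month  low   cond  high  wind
0   Feb  -10   rain    20   100
1   Jun   18   rain   -12    19
2   Jun    0   rain    21    19
3   Feb   30  cloud    22   100
4   Feb    2  cloud    23   100
group by month, mean of high:
month
Feb    21.666667
Jun     4.500000
Name: high, dtype: float64
reset_index():
  month       high
0   Feb  21.666667
1   Jun   4.500000
add column high_x10 = t['high'] * 10:
  month       high    high_x10
0   Feb  21.666667  216.666667
1   Jun   4.500000   45.000000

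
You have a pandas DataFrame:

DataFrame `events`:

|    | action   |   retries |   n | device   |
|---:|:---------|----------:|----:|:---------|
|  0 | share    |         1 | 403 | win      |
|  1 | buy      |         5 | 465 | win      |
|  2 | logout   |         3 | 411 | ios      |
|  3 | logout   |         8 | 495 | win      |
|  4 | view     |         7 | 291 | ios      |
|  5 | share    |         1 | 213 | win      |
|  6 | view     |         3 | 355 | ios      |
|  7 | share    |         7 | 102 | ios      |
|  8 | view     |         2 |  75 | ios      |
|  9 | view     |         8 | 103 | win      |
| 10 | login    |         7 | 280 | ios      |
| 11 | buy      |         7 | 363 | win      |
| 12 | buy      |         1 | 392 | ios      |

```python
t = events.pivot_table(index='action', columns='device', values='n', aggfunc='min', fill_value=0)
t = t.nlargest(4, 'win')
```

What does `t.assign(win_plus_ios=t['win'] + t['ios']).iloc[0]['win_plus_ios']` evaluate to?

pivot: rows=action, cols=device, min(n):
device  ios  win
action          
buy     392  363
login   280    0
logout  411  495
share   102  213
view     75  103
take 4 rows with largest win:
device  ios  win
action          
logout  411  495
buy     392  363
share   102  213
view     75  103
add column win_plus_ios = t['win'] + t['ios']:
device  ios  win  win_plus_ios
action                        
logout  411  495           906
buy     392  363           755
share   102  213           315
view     75  103           178
Finally, value at position 0, column 'win_plus_ios' = 906.

906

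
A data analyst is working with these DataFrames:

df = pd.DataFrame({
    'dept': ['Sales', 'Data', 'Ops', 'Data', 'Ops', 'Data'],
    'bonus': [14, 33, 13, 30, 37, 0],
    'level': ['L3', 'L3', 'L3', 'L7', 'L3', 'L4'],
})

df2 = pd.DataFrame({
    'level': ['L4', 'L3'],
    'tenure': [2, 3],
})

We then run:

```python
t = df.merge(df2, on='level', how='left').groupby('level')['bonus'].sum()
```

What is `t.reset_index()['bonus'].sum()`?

127

merge on 'level' (how='left') → 6 rows:
    dept  bonus level  tenure
0  Sales     14    L3     3.0
1   Data     33    L3     3.0
2    Ops     13    L3     3.0
3   Data     30    L7     NaN
4    Ops     37    L3     3.0
5   Data      0    L4     2.0
group by level, sum of bonus:
level
L3    97
L4     0
L7    30
Name: bonus, dtype: int64
reset_index():
  level  bonus
0    L3     97
1    L4      0
2    L7     30
Hence 127.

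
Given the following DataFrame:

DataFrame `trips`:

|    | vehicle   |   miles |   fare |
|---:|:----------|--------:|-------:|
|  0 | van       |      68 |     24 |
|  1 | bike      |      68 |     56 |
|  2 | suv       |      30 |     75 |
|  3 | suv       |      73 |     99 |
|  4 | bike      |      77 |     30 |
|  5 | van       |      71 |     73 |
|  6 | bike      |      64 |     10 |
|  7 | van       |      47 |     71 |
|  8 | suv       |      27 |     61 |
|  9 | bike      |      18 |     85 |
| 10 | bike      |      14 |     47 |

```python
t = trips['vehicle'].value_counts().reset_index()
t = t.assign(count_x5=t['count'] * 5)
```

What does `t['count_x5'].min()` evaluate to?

value_counts of vehicle:
vehicle
bike    5
van     3
suv     3
Name: count, dtype: int64
reset_index():
  vehicle  count
0    bike      5
1     van      3
2     suv      3
add column count_x5 = t['count'] * 5:
  vehicle  count  count_x5
0    bike      5        25
1     van      3        15
2     suv      3        15

15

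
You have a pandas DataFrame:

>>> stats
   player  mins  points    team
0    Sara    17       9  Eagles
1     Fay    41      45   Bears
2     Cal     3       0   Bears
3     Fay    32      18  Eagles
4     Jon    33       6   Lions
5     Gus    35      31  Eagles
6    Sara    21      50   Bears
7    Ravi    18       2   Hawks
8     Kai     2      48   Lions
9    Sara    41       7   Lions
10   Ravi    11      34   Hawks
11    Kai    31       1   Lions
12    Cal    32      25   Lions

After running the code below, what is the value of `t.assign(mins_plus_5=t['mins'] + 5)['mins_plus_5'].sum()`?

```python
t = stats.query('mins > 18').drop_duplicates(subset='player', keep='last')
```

filter rows where mins > 18:
   player  mins  points    team
1     Fay    41      45   Bears
3     Fay    32      18  Eagles
4     Jon    33       6   Lions
5     Gus    35      31  Eagles
6    Sara    21      50   Bears
9    Sara    41       7   Lions
11    Kai    31       1   Lions
12    Cal    32      25   Lions
drop duplicate player (keep=last):
   player  mins  points    team
3     Fay    32      18  Eagles
4     Jon    33       6   Lions
5     Gus    35      31  Eagles
9    Sara    41       7   Lions
11    Kai    31       1   Lions
12    Cal    32      25   Lions
add column mins_plus_5 = t['mins'] + 5:
   player  mins  points    team  mins_plus_5
3     Fay    32      18  Eagles           37
4     Jon    33       6   Lions           38
5     Gus    35      31  Eagles           40
9    Sara    41       7   Lions           46
11    Kai    31       1   Lions           36
12    Cal    32      25   Lions           37
Then the sum of column 'mins_plus_5': 234

234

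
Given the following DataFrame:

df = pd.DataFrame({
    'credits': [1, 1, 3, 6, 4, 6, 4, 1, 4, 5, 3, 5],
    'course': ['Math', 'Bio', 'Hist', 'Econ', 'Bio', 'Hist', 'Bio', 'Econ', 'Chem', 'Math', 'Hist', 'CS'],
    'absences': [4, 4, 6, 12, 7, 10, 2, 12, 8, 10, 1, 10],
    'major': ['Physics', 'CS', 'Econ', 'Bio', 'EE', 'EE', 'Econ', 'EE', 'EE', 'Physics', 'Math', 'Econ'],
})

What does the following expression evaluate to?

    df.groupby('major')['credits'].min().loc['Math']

3

group by major, min of credits:
major
Bio        6
CS         1
EE         1
Econ       3
Math       3
Physics    1
Name: credits, dtype: int64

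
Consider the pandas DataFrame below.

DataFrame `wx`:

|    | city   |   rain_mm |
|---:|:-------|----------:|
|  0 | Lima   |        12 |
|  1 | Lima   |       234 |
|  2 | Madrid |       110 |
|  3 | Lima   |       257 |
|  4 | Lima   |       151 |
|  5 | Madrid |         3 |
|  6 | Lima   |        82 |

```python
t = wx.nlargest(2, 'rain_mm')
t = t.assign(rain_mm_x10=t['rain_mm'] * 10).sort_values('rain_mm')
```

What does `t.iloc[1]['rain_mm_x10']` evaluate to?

take 2 rows with largest rain_mm:
   city  rain_mm
3  Lima      257
1  Lima      234
add column rain_mm_x10 = t['rain_mm'] * 10:
   city  rain_mm  rain_mm_x10
3  Lima      257         2570
1  Lima      234         2340
sort by rain_mm:
   city  rain_mm  rain_mm_x10
1  Lima      234         2340
3  Lima      257         2570
So iloc[1]['rain_mm_x10'] = 2570.

2570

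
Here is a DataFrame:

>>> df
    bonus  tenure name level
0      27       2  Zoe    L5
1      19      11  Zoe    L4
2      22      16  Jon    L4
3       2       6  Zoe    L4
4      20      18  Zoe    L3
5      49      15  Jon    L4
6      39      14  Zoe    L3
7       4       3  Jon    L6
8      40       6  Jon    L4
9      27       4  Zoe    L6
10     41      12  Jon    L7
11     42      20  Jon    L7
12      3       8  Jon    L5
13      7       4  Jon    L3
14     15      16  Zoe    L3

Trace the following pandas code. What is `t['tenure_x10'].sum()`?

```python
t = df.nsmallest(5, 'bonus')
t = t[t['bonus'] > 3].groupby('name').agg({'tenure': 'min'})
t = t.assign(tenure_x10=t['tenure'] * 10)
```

190

take 5 rows with smallest bonus:
    bonus  tenure name level
3       2       6  Zoe    L4
12      3       8  Jon    L5
7       4       3  Jon    L6
13      7       4  Jon    L3
14     15      16  Zoe    L3
filter rows where bonus > 3:
    bonus  tenure name level
7       4       3  Jon    L6
13      7       4  Jon    L3
14     15      16  Zoe    L3
group by name, min of tenure:
      tenure
name        
Jon        3
Zoe       16
add column tenure_x10 = t['tenure'] * 10:
      tenure  tenure_x10
name                    
Jon        3          30
Zoe       16         160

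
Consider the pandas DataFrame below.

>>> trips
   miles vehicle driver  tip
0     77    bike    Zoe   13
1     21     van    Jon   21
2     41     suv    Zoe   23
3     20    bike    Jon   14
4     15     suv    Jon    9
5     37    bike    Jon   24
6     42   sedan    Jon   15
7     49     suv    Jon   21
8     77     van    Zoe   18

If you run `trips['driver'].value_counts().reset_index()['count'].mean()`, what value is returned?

value_counts of driver:
driver
Jon    6
Zoe    3
Name: count, dtype: int64
reset_index():
  driver  count
0    Jon      6
1    Zoe      3
Reading off the mean of column 'count', we get 4.5.

4.5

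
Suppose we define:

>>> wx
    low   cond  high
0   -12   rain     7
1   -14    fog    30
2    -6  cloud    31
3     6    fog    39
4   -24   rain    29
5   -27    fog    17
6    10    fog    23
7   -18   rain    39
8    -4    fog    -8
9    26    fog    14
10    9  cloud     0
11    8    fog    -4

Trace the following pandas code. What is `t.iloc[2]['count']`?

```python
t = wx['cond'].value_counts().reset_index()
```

value_counts of cond:
cond
fog      7
rain     3
cloud    2
Name: count, dtype: int64
reset_index():
    cond  count
0    fog      7
1   rain      3
2  cloud      2
Finally, value at position 2, column 'count' = 2.

2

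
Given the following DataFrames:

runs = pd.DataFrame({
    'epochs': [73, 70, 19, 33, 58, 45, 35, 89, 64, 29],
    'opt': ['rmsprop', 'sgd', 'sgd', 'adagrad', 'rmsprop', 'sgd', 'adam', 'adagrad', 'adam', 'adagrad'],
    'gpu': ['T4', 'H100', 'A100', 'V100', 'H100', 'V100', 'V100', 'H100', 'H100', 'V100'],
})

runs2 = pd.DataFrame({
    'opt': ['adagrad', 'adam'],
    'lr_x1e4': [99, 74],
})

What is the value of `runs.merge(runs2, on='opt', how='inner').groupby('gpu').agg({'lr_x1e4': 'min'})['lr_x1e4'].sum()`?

merge on 'opt' (how='inner') → 5 rows:
   epochs      opt   gpu  lr_x1e4
0      33  adagrad  V100       99
1      35     adam  V100       74
2      89  adagrad  H100       99
3      64     adam  H100       74
4      29  adagrad  V100       99
group by gpu, min of lr_x1e4:
      lr_x1e4
gpu          
H100       74
V100       74
Taking the sum of column 'lr_x1e4' gives 148.

148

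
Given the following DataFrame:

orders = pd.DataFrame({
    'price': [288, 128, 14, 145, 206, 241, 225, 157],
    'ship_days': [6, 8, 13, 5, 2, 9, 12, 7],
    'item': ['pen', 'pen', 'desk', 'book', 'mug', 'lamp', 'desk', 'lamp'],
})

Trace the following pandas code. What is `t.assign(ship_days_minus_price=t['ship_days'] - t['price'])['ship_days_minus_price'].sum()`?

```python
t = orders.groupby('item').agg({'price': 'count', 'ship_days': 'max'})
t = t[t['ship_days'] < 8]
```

group by item: count(price), max(ship_days):
      price  ship_days
item                  
book      1          5
desk      2         13
lamp      2          9
mug       1          2
pen       2          8
filter rows where ship_days < 8:
      price  ship_days
item                  
book      1          5
mug       1          2
add column ship_days_minus_price = t['ship_days'] - t['price']:
      price  ship_days  ship_days_minus_price
item                                         
book      1          5                      4
mug       1          2                      1
Taking the sum of column 'ship_days_minus_price' gives 5.

5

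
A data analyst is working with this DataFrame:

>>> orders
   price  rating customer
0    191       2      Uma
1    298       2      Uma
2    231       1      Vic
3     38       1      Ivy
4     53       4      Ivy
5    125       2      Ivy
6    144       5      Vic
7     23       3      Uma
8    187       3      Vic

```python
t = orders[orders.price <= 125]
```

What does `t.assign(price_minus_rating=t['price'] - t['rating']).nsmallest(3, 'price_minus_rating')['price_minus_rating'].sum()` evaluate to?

106

filter rows where price <= 125:
   price  rating customer
3     38       1      Ivy
4     53       4      Ivy
5    125       2      Ivy
7     23       3      Uma
add column price_minus_rating = t['price'] - t['rating']:
   price  rating customer  price_minus_rating
3     38       1      Ivy                  37
4     53       4      Ivy                  49
5    125       2      Ivy                 123
7     23       3      Uma                  20
take 3 rows with smallest price_minus_rating:
   price  rating customer  price_minus_rating
7     23       3      Uma                  20
3     38       1      Ivy                  37
4     53       4      Ivy                  49
So sum() = 106.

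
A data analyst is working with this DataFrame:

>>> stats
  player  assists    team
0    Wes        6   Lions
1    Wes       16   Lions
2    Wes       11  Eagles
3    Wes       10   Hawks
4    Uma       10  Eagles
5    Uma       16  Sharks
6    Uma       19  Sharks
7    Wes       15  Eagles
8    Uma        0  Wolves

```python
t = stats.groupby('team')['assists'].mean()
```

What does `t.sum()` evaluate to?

50.5

group by team, mean of assists:
team
Eagles    12.0
Hawks     10.0
Lions     11.0
Sharks    17.5
Wolves     0.0
Name: assists, dtype: float64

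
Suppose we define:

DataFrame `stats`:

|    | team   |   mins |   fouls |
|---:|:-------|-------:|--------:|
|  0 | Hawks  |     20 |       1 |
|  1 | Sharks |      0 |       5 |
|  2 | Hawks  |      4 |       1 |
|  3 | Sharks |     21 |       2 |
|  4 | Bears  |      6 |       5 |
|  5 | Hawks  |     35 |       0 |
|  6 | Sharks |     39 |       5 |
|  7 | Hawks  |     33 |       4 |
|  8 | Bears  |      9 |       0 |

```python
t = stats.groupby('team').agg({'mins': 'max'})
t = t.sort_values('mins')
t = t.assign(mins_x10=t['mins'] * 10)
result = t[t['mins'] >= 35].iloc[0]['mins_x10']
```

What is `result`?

group by team, max of mins:
        mins
team        
Bears      9
Hawks     35
Sharks    39
sort by mins:
        mins
team        
Bears      9
Hawks     35
Sharks    39
add column mins_x10 = t['mins'] * 10:
        mins  mins_x10
team                  
Bears      9        90
Hawks     35       350
Sharks    39       390
filter rows where mins >= 35:
        mins  mins_x10
team                  
Hawks     35       350
Sharks    39       390
Reading off the value at position 0, column 'mins_x10', we get 350.

350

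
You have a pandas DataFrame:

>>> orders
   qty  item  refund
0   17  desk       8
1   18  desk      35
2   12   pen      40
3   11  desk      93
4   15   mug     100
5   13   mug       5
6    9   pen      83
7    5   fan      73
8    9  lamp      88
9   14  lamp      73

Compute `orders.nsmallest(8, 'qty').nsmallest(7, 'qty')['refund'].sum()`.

455

take 8 rows with smallest qty:
   qty  item  refund
7    5   fan      73
6    9   pen      83
8    9  lamp      88
3   11  desk      93
2   12   pen      40
5   13   mug       5
9   14  lamp      73
4   15   mug     100
take 7 rows with smallest qty:
   qty  item  refund
7    5   fan      73
6    9   pen      83
8    9  lamp      88
3   11  desk      93
2   12   pen      40
5   13   mug       5
9   14  lamp      73
Finally, sum of column 'refund' = 455.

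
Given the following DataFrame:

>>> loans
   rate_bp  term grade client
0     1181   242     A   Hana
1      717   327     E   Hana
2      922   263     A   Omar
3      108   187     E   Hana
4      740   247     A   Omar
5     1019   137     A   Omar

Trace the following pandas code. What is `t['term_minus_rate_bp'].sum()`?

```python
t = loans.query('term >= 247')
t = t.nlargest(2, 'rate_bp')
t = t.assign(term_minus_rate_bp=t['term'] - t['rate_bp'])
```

-1152

filter rows where term >= 247:
   rate_bp  term grade client
1      717   327     E   Hana
2      922   263     A   Omar
4      740   247     A   Omar
take 2 rows with largest rate_bp:
   rate_bp  term grade client
2      922   263     A   Omar
4      740   247     A   Omar
add column term_minus_rate_bp = t['term'] - t['rate_bp']:
   rate_bp  term grade client  term_minus_rate_bp
2      922   263     A   Omar                -659
4      740   247     A   Omar                -493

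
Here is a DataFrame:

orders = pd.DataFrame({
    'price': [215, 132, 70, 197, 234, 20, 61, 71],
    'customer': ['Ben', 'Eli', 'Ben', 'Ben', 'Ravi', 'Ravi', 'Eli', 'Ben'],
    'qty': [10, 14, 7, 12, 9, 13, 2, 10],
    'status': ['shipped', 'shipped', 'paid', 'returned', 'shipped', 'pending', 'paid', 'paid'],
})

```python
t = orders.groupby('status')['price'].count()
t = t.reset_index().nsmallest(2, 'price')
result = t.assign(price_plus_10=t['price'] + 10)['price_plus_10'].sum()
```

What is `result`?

22

group by status, count of price:
status
paid        3
pending     1
returned    1
shipped     3
Name: price, dtype: int64
reset_index():
     status  price
0      paid      3
1   pending      1
2  returned      1
3   shipped      3
take 2 rows with smallest price:
     status  price
1   pending      1
2  returned      1
add column price_plus_10 = t['price'] + 10:
     status  price  price_plus_10
1   pending      1             11
2  returned      1             11
Reading off the sum of column 'price_plus_10', we get 22.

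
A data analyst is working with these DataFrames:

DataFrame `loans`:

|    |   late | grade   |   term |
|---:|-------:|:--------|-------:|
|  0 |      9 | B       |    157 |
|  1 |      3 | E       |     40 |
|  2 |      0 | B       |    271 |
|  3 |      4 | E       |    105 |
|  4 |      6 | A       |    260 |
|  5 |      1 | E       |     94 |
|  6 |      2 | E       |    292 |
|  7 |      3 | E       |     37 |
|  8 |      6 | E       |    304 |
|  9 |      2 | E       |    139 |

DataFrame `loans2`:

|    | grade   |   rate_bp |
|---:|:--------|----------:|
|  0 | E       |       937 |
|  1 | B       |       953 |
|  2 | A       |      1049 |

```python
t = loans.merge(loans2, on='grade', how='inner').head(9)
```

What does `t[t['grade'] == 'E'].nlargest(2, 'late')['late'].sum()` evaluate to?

10

merge on 'grade' (how='inner') → 10 rows:
   late grade  term  rate_bp
0     9     B   157      953
1     3     E    40      937
2     0     B   271      953
3     4     E   105      937
4     6     A   260     1049
5     1     E    94      937
6     2     E   292      937
7     3     E    37      937
8     6     E   304      937
9     2     E   139      937
take first 9 rows:
   late grade  term  rate_bp
0     9     B   157      953
1     3     E    40      937
2     0     B   271      953
3     4     E   105      937
4     6     A   260     1049
5     1     E    94      937
6     2     E   292      937
7     3     E    37      937
8     6     E   304      937
filter rows where grade == 'E':
   late grade  term  rate_bp
1     3     E    40      937
3     4     E   105      937
5     1     E    94      937
6     2     E   292      937
7     3     E    37      937
8     6     E   304      937
take 2 rows with largest late:
   late grade  term  rate_bp
8     6     E   304      937
3     4     E   105      937
Taking the sum of column 'late' gives 10.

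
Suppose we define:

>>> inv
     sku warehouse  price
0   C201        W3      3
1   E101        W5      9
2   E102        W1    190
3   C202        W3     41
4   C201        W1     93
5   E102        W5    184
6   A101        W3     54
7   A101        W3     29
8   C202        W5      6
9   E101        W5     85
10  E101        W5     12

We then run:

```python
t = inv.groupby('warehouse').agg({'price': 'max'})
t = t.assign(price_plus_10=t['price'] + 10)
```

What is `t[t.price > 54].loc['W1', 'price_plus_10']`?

group by warehouse, max of price:
           price
warehouse       
W1           190
W3            54
W5           184
add column price_plus_10 = t['price'] + 10:
           price  price_plus_10
warehouse                      
W1           190            200
W3            54             64
W5           184            194
filter rows where price > 54:
           price  price_plus_10
warehouse                      
W1           190            200
W5           184            194
Reading off the value at row 'W1', column 'price_plus_10', we get 200.

200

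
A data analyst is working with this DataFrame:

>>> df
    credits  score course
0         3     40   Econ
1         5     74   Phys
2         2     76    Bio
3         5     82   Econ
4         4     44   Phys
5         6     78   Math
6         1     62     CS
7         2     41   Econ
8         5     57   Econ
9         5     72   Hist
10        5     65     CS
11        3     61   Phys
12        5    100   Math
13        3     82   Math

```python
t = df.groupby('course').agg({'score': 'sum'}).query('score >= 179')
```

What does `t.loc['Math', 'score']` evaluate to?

group by course, sum of score:
        score
course       
Bio        76
CS        127
Econ      220
Hist       72
Math      260
Phys      179
filter rows where score >= 179:
        score
course       
Econ      220
Math      260
Phys      179
Hence 260.

260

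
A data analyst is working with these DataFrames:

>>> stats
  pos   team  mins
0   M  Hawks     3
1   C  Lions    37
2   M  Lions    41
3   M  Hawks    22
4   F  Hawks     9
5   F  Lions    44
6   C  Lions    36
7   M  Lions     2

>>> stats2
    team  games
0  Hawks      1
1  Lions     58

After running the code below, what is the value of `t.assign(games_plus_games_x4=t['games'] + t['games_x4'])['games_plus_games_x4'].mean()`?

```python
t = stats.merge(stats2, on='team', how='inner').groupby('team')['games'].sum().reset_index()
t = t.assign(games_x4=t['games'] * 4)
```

732.5

merge on 'team' (how='inner') → 8 rows:
  pos   team  mins  games
0   M  Hawks     3      1
1   C  Lions    37     58
2   M  Lions    41     58
3   M  Hawks    22      1
4   F  Hawks     9      1
5   F  Lions    44     58
6   C  Lions    36     58
7   M  Lions     2     58
group by team, sum of games:
team
Hawks      3
Lions    290
Name: games, dtype: int64
reset_index():
    team  games
0  Hawks      3
1  Lions    290
add column games_x4 = t['games'] * 4:
    team  games  games_x4
0  Hawks      3        12
1  Lions    290      1160
add column games_plus_games_x4 = t['games'] + t['games_x4']:
    team  games  games_x4  games_plus_games_x4
0  Hawks      3        12                   15
1  Lions    290      1160                 1450
Reading off the mean of column 'games_plus_games_x4', we get 732.5.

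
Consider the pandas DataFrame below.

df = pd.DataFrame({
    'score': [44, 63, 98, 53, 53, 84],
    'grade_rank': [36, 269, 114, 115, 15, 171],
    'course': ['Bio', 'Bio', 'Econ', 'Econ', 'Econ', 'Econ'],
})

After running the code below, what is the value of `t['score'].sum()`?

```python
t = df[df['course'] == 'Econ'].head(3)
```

204

filter rows where course == 'Econ':
   score  grade_rank course
2     98         114   Econ
3     53         115   Econ
4     53          15   Econ
5     84         171   Econ
take first 3 rows:
   score  grade_rank course
2     98         114   Econ
3     53         115   Econ
4     53          15   Econ
sum of column 'score' → 204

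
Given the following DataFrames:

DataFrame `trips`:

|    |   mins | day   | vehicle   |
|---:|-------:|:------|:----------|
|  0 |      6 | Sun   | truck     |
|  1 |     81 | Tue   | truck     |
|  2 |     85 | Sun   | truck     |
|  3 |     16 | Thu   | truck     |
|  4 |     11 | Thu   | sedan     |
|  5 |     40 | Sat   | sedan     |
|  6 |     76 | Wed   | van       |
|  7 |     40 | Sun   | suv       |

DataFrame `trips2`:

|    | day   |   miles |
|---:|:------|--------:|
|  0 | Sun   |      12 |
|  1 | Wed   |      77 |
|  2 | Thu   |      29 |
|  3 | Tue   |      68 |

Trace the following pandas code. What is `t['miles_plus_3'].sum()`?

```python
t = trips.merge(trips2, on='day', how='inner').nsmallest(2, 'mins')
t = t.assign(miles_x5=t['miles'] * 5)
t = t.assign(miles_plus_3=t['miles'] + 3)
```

47

merge on 'day' (how='inner') → 7 rows:
   mins  day vehicle  miles
0     6  Sun   truck     12
1    81  Tue   truck     68
2    85  Sun   truck     12
3    16  Thu   truck     29
4    11  Thu   sedan     29
5    76  Wed     van     77
6    40  Sun     suv     12
take 2 rows with smallest mins:
   mins  day vehicle  miles
0     6  Sun   truck     12
4    11  Thu   sedan     29
add column miles_x5 = t['miles'] * 5:
   mins  day vehicle  miles  miles_x5
0     6  Sun   truck     12        60
4    11  Thu   sedan     29       145
add column miles_plus_3 = t['miles'] + 3:
   mins  day vehicle  miles  miles_x5  miles_plus_3
0     6  Sun   truck     12        60            15
4    11  Thu   sedan     29       145            32
The sum of column 'miles_plus_3' is 47.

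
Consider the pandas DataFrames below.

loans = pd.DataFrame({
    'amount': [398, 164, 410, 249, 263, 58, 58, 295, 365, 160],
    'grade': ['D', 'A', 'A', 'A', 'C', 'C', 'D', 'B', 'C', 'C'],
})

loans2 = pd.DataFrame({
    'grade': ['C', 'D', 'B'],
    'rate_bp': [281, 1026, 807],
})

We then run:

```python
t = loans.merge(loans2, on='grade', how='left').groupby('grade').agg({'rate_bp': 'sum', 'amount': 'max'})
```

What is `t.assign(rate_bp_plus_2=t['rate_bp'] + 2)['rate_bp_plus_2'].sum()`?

3991.0

merge on 'grade' (how='left') → 10 rows:
   amount grade  rate_bp
0     398     D   1026.0
1     164     A      NaN
2     410     A      NaN
3     249     A      NaN
4     263     C    281.0
5      58     C    281.0
6      58     D   1026.0
7     295     B    807.0
8     365     C    281.0
9     160     C    281.0
group by grade: sum(rate_bp), max(amount):
       rate_bp  amount
grade                 
A          0.0     410
B        807.0     295
C       1124.0     365
D       2052.0     398
add column rate_bp_plus_2 = t['rate_bp'] + 2:
       rate_bp  amount  rate_bp_plus_2
grade                                 
A          0.0     410             2.0
B        807.0     295           809.0
C       1124.0     365          1126.0
D       2052.0     398          2054.0
Hence 3991.0.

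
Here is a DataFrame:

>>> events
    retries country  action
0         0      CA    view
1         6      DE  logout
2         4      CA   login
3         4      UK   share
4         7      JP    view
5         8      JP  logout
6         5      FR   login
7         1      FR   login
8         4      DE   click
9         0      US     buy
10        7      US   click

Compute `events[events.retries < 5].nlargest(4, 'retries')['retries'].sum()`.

13

filter rows where retries < 5:
   retries country action
0        0      CA   view
2        4      CA  login
3        4      UK  share
7        1      FR  login
8        4      DE  click
9        0      US    buy
take 4 rows with largest retries:
   retries country action
2        4      CA  login
3        4      UK  share
8        4      DE  click
7        1      FR  login
Finally, sum of column 'retries' = 13.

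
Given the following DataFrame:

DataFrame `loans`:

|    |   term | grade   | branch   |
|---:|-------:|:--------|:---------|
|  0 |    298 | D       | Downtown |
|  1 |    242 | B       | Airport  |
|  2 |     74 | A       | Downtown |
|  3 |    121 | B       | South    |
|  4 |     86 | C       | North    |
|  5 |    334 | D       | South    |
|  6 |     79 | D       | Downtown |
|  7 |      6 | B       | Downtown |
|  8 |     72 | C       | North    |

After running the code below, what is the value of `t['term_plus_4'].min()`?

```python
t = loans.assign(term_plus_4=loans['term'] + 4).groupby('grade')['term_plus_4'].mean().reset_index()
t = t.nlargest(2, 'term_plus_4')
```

127.0

add column term_plus_4 = loans['term'] + 4:
   term grade    branch  term_plus_4
0   298     D  Downtown          302
1   242     B   Airport          246
2    74     A  Downtown           78
3   121     B     South          125
4    86     C     North           90
5   334     D     South          338
6    79     D  Downtown           83
7     6     B  Downtown           10
8    72     C     North           76
group by grade, mean of term_plus_4:
grade
A     78.0
B    127.0
C     83.0
D    241.0
Name: term_plus_4, dtype: float64
reset_index():
  grade  term_plus_4
0     A         78.0
1     B        127.0
2     C         83.0
3     D        241.0
take 2 rows with largest term_plus_4:
  grade  term_plus_4
3     D        241.0
1     B        127.0
Finally, min of column 'term_plus_4' = 127.0.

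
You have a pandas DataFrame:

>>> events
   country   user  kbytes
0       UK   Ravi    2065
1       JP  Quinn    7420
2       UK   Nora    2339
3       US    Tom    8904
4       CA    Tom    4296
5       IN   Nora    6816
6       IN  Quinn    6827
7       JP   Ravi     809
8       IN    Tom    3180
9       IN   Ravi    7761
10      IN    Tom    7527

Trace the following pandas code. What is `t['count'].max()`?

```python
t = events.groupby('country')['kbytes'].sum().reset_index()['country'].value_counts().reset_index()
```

group by country, sum of kbytes:
country
CA     4296
IN    32111
JP     8229
UK     4404
US     8904
Name: kbytes, dtype: int64
reset_index():
  country  kbytes
0      CA    4296
1      IN   32111
2      JP    8229
3      UK    4404
4      US    8904
value_counts of country:
country
CA    1
IN    1
JP    1
UK    1
US    1
Name: count, dtype: int64
reset_index():
  country  count
0      CA      1
1      IN      1
2      JP      1
3      UK      1
4      US      1

1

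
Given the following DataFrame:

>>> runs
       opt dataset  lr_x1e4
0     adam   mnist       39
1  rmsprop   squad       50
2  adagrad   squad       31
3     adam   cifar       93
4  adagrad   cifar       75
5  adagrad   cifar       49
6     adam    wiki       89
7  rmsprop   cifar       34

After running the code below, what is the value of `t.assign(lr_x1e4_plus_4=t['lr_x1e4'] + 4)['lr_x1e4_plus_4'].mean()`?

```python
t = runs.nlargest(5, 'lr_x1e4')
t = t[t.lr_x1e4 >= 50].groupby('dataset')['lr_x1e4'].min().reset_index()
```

take 5 rows with largest lr_x1e4:
       opt dataset  lr_x1e4
3     adam   cifar       93
6     adam    wiki       89
4  adagrad   cifar       75
1  rmsprop   squad       50
5  adagrad   cifar       49
filter rows where lr_x1e4 >= 50:
       opt dataset  lr_x1e4
3     adam   cifar       93
6     adam    wiki       89
4  adagrad   cifar       75
1  rmsprop   squad       50
group by dataset, min of lr_x1e4:
dataset
cifar    75
squad    50
wiki     89
Name: lr_x1e4, dtype: int64
reset_index():
  dataset  lr_x1e4
0   cifar       75
1   squad       50
2    wiki       89
add column lr_x1e4_plus_4 = t['lr_x1e4'] + 4:
  dataset  lr_x1e4  lr_x1e4_plus_4
0   cifar       75              79
1   squad       50              54
2    wiki       89              93
Finally, mean of column 'lr_x1e4_plus_4' = 75.3333333333.

75.3333333333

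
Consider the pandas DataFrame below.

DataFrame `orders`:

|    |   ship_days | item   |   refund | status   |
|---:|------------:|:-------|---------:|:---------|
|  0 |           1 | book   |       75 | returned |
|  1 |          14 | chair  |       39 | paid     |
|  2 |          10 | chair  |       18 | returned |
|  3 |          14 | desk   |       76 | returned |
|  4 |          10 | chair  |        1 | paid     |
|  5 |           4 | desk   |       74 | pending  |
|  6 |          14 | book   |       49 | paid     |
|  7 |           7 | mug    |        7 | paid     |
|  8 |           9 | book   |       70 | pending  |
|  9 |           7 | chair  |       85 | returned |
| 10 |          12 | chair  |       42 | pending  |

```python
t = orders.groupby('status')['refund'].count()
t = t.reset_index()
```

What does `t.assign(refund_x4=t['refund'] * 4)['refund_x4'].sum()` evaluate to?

group by status, count of refund:
status
paid        4
pending     3
returned    4
Name: refund, dtype: int64
reset_index():
     status  refund
0      paid       4
1   pending       3
2  returned       4
add column refund_x4 = t['refund'] * 4:
     status  refund  refund_x4
0      paid       4         16
1   pending       3         12
2  returned       4         16
Hence 44.

44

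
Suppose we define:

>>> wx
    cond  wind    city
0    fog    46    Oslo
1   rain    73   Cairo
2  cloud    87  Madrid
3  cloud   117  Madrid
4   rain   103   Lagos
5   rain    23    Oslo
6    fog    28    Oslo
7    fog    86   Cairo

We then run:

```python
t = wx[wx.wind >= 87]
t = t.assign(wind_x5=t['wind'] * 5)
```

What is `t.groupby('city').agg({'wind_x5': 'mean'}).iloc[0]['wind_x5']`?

515.0

filter rows where wind >= 87:
    cond  wind    city
2  cloud    87  Madrid
3  cloud   117  Madrid
4   rain   103   Lagos
add column wind_x5 = t['wind'] * 5:
    cond  wind    city  wind_x5
2  cloud    87  Madrid      435
3  cloud   117  Madrid      585
4   rain   103   Lagos      515
group by city, mean of wind_x5:
        wind_x5
city           
Lagos     515.0
Madrid    510.0
Then the value at position 0, column 'wind_x5': 515.0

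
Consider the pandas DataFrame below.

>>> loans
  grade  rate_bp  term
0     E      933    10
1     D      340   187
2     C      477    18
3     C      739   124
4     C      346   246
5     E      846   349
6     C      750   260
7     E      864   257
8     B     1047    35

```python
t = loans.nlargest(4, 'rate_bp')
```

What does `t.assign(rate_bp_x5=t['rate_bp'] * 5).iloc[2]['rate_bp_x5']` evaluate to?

4320

take 4 rows with largest rate_bp:
  grade  rate_bp  term
8     B     1047    35
0     E      933    10
7     E      864   257
5     E      846   349
add column rate_bp_x5 = t['rate_bp'] * 5:
  grade  rate_bp  term  rate_bp_x5
8     B     1047    35        5235
0     E      933    10        4665
7     E      864   257        4320
5     E      846   349        4230
Taking the value at position 2, column 'rate_bp_x5' gives 4320.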